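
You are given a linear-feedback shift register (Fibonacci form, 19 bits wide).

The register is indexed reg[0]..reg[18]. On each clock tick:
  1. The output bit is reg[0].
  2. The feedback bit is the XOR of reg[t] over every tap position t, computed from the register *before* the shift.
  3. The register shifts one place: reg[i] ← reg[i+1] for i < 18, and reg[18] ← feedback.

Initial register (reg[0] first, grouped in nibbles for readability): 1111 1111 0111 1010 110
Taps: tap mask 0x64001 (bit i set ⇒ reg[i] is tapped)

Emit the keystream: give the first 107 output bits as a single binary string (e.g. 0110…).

11111111011110101101011100011111100001010000111110111100011011100000010011100011110010001010000111110011101

step | reg (before) | out | fb
   0 | 1111111101111010110 | 1 | 1
   1 | 1111111011110101101 | 1 | 0
   2 | 1111110111101011010 | 1 | 1
   3 | 1111101111010110101 | 1 | 1
   4 | 1111011110101101011 | 1 | 1
   5 | 1110111101011010111 | 1 | 0
   6 | 1101111010110101110 | 1 | 0
   7 | 1011110101101011100 | 1 | 0
   8 | 0111101011010111000 | 0 | 1
   9 | 1111010110101110001 | 1 | 1
  10 | 1110101101011100011 | 1 | 1
  11 | 1101011010111000111 | 1 | 1
  12 | 1010110101110001111 | 1 | 1
  13 | 0101101011100011111 | 0 | 1
  14 | 1011010111000111111 | 1 | 0
  15 | 0110101110001111110 | 0 | 0
  16 | 1101011100011111100 | 1 | 0
  17 | 1010111000111111000 | 1 | 0
  18 | 0101110001111110000 | 0 | 1
  19 | 1011100011111100001 | 1 | 0
  20 | 0111000111111000010 | 0 | 1
  21 | 1110001111110000101 | 1 | 0
  22 | 1100011111100001010 | 1 | 0
  23 | 1000111111000010100 | 1 | 0
  24 | 0001111110000101000 | 0 | 0
  25 | 0011111100001010000 | 0 | 1
  26 | 0111111000010100001 | 0 | 1
  27 | 1111110000101000011 | 1 | 1
  28 | 1111100001010000111 | 1 | 1
  29 | 1111000010100001111 | 1 | 1
  30 | 1110000101000011111 | 1 | 0
  31 | 1100001010000111110 | 1 | 1
  32 | 1000010100001111101 | 1 | 1
  33 | 0000101000011111011 | 0 | 1
  34 | 0001010000111110111 | 0 | 1
  35 | 0010100001111101111 | 0 | 0
  36 | 0101000011111011110 | 0 | 0
  37 | 1010000111110111100 | 1 | 0
  38 | 0100001111101111000 | 0 | 1
  39 | 1000011111011110001 | 1 | 1
  40 | 0000111110111100011 | 0 | 0
  41 | 0001111101111000110 | 0 | 1
  42 | 0011111011110001101 | 0 | 1
  43 | 0111110111100011011 | 0 | 1
  44 | 1111101111000110111 | 1 | 0
  45 | 1111011110001101110 | 1 | 0
  46 | 1110111100011011100 | 1 | 0
  47 | 1101111000110111000 | 1 | 0
  48 | 1011110001101110000 | 1 | 0
  49 | 0111100011011100000 | 0 | 0
  50 | 1111000110111000000 | 1 | 1
  51 | 1110001101110000001 | 1 | 0
  52 | 1100011011100000010 | 1 | 0
  53 | 1000110111000000100 | 1 | 1
  54 | 0001101110000001001 | 0 | 1
  55 | 0011011100000010011 | 0 | 1
  56 | 0110111000000100111 | 0 | 0
  57 | 1101110000001001110 | 1 | 0
  58 | 1011100000010011100 | 1 | 0
  59 | 0111000000100111000 | 0 | 1
  60 | 1110000001001110001 | 1 | 1
  61 | 1100000010011100011 | 1 | 1
  62 | 1000000100111000111 | 1 | 1
  63 | 0000001001110001111 | 0 | 0
  64 | 0000010011100011110 | 0 | 0
  65 | 0000100111000111100 | 0 | 1
  66 | 0001001110001111001 | 0 | 0
  67 | 0010011100011110010 | 0 | 0
  68 | 0100111000111100100 | 0 | 0
  69 | 1001110001111001000 | 1 | 1
  70 | 0011100011110010001 | 0 | 0
  71 | 0111000111100100010 | 0 | 1
  72 | 1110001111001000101 | 1 | 0
  73 | 1100011110010001010 | 1 | 0
  74 | 1000111100100010100 | 1 | 0
  75 | 0001111001000101000 | 0 | 0
  76 | 0011110010001010000 | 0 | 1
  77 | 0111100100010100001 | 0 | 1
  78 | 1111001000101000011 | 1 | 1
  79 | 1110010001010000111 | 1 | 1
  80 | 1100100010100001111 | 1 | 1
  81 | 1001000101000011111 | 1 | 0
  82 | 0010001010000111110 | 0 | 0
  83 | 0100010100001111100 | 0 | 1
  84 | 1000101000011111001 | 1 | 1
  85 | 0001010000111110011 | 0 | 1
  86 | 0010100001111100111 | 0 | 0
  87 | 0101000011111001110 | 0 | 1
  88 | 1010000111110011101 | 1 | 1
  89 | 0100001111100111011 | 0 | 1
  90 | 1000011111001110111 | 1 | 0
  91 | 0000111110011101110 | 0 | 1
  92 | 0001111100111011101 | 0 | 0
  93 | 0011111001110111010 | 0 | 0
  94 | 0111110011101110100 | 0 | 1
  95 | 1111100111011101001 | 1 | 0
  96 | 1111001110111010010 | 1 | 1
  97 | 1110011101110100101 | 1 | 0
  98 | 1100111011101001010 | 1 | 0
  99 | 1001110111010010100 | 1 | 0
 100 | 0011101110100101000 | 0 | 0
 101 | 0111011101001010000 | 0 | 1
 102 | 1110111010010100001 | 1 | 0
 103 | 1101110100101000010 | 1 | 0
 104 | 1011101001010000100 | 1 | 1
 105 | 0111010010100001001 | 0 | 1
 106 | 1110100101000010011 | 1 | 0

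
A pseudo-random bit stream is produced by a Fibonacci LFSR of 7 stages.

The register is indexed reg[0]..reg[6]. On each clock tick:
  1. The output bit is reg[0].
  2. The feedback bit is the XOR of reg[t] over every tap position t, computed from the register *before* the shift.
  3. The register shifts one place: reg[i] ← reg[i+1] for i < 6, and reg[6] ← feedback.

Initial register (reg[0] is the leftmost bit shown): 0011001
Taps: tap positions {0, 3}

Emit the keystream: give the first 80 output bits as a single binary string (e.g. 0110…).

00110011010100111001111011010000101010111110100101000110111000111111100001110111

step | reg (before) | out | fb
   0 | 0011001 | 0 | 1
   1 | 0110011 | 0 | 0
   2 | 1100110 | 1 | 1
   3 | 1001101 | 1 | 0
   4 | 0011010 | 0 | 1
   5 | 0110101 | 0 | 0
   6 | 1101010 | 1 | 0
   7 | 1010100 | 1 | 1
   8 | 0101001 | 0 | 1
   9 | 1010011 | 1 | 1
  10 | 0100111 | 0 | 0
  11 | 1001110 | 1 | 0
  12 | 0011100 | 0 | 1
  13 | 0111001 | 0 | 1
  14 | 1110011 | 1 | 1
  15 | 1100111 | 1 | 1
  16 | 1001111 | 1 | 0
  17 | 0011110 | 0 | 1
  18 | 0111101 | 0 | 1
  19 | 1111011 | 1 | 0
  20 | 1110110 | 1 | 1
  21 | 1101101 | 1 | 0
  22 | 1011010 | 1 | 0
  23 | 0110100 | 0 | 0
  24 | 1101000 | 1 | 0
  25 | 1010000 | 1 | 1
  26 | 0100001 | 0 | 0
  27 | 1000010 | 1 | 1
  28 | 0000101 | 0 | 0
  29 | 0001010 | 0 | 1
  30 | 0010101 | 0 | 0
  31 | 0101010 | 0 | 1
  32 | 1010101 | 1 | 1
  33 | 0101011 | 0 | 1
  34 | 1010111 | 1 | 1
  35 | 0101111 | 0 | 1
  36 | 1011111 | 1 | 0
  37 | 0111110 | 0 | 1
  38 | 1111101 | 1 | 0
  39 | 1111010 | 1 | 0
  40 | 1110100 | 1 | 1
  41 | 1101001 | 1 | 0
  42 | 1010010 | 1 | 1
  43 | 0100101 | 0 | 0
  44 | 1001010 | 1 | 0
  45 | 0010100 | 0 | 0
  46 | 0101000 | 0 | 1
  47 | 1010001 | 1 | 1
  48 | 0100011 | 0 | 0
  49 | 1000110 | 1 | 1
  50 | 0001101 | 0 | 1
  51 | 0011011 | 0 | 1
  52 | 0110111 | 0 | 0
  53 | 1101110 | 1 | 0
  54 | 1011100 | 1 | 0
  55 | 0111000 | 0 | 1
  56 | 1110001 | 1 | 1
  57 | 1100011 | 1 | 1
  58 | 1000111 | 1 | 1
  59 | 0001111 | 0 | 1
  60 | 0011111 | 0 | 1
  61 | 0111111 | 0 | 1
  62 | 1111111 | 1 | 0
  63 | 1111110 | 1 | 0
  64 | 1111100 | 1 | 0
  65 | 1111000 | 1 | 0
  66 | 1110000 | 1 | 1
  67 | 1100001 | 1 | 1
  68 | 1000011 | 1 | 1
  69 | 0000111 | 0 | 0
  70 | 0001110 | 0 | 1
  71 | 0011101 | 0 | 1
  72 | 0111011 | 0 | 1
  73 | 1110111 | 1 | 1
  74 | 1101111 | 1 | 0
  75 | 1011110 | 1 | 0
  76 | 0111100 | 0 | 1
  77 | 1111001 | 1 | 0
  78 | 1110010 | 1 | 1
  79 | 1100101 | 1 | 1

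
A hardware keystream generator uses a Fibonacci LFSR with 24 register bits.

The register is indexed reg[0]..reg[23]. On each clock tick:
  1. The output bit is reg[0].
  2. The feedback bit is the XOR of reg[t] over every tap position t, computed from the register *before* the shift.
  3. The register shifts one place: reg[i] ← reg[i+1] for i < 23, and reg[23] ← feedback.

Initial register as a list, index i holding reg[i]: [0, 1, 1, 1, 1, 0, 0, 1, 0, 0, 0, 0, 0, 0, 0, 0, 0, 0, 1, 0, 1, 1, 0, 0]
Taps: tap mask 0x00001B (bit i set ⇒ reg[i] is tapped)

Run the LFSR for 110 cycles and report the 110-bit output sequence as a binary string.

k : reg_k → out_k, fb_k
0: 011110010000000000101100 → 0, fb=1
1: 111100100000000001011001 → 1, fb=1
2: 111001000000000010110011 → 1, fb=0
3: 110010000000000101100110 → 1, fb=1
4: 100100000000001011001101 → 1, fb=0
5: 001000000000010110011010 → 0, fb=0
6: 010000000000101100110100 → 0, fb=1
7: 100000000001011001101001 → 1, fb=1
8: 000000000010110011010011 → 0, fb=0
9: 000000000101100110100110 → 0, fb=0
10: 000000001011001101001100 → 0, fb=0
11: 000000010110011010011000 → 0, fb=0
12: 000000101100110100110000 → 0, fb=0
13: 000001011001101001100000 → 0, fb=0
14: 000010110011010011000000 → 0, fb=1
15: 000101100110100110000001 → 0, fb=1
16: 001011001101001100000011 → 0, fb=1
17: 010110011010011000000111 → 0, fb=1
18: 101100110100110000001111 → 1, fb=0
19: 011001101001100000011110 → 0, fb=1
20: 110011010011000000111101 → 1, fb=1
21: 100110100110000001111011 → 1, fb=1
22: 001101001100000011110111 → 0, fb=1
23: 011010011000000111101111 → 0, fb=0
24: 110100110000001111011110 → 1, fb=1
25: 101001100000011110111101 → 1, fb=1
26: 010011000000111101111011 → 0, fb=0
27: 100110000001111011110110 → 1, fb=1
28: 001100000011110111101101 → 0, fb=1
29: 011000000111101111011011 → 0, fb=1
30: 110000001111011110110111 → 1, fb=0
31: 100000011110111101101110 → 1, fb=1
32: 000000111101111011011101 → 0, fb=0
33: 000001111011110110111010 → 0, fb=0
34: 000011110111101101110100 → 0, fb=1
35: 000111101111011011101001 → 0, fb=0
36: 001111011110110111010010 → 0, fb=0
37: 011110111101101110100100 → 0, fb=1
38: 111101111011011101001001 → 1, fb=1
39: 111011110110111010010011 → 1, fb=1
40: 110111101101110100100111 → 1, fb=0
41: 101111011011101001001110 → 1, fb=1
42: 011110110111010010011101 → 0, fb=1
43: 111101101110100100111011 → 1, fb=1
44: 111011011101001001110111 → 1, fb=1
45: 110110111010010011101111 → 1, fb=0
46: 101101110100100111011110 → 1, fb=0
47: 011011101001001110111100 → 0, fb=0
48: 110111010010011101111000 → 1, fb=0
49: 101110100100111011110000 → 1, fb=1
50: 011101001001110111100001 → 0, fb=0
51: 111010010011101111000010 → 1, fb=1
52: 110100100111011110000101 → 1, fb=1
53: 101001001110111100001011 → 1, fb=1
54: 010010011101111000010111 → 0, fb=0
55: 100100111011110000101110 → 1, fb=0
56: 001001110111100001011100 → 0, fb=0
57: 010011101111000010111000 → 0, fb=0
58: 100111011110000101110000 → 1, fb=1
59: 001110111100001011100001 → 0, fb=0
60: 011101111000010111000010 → 0, fb=0
61: 111011110000101110000100 → 1, fb=1
62: 110111100001011100001001 → 1, fb=0
63: 101111000010111000010010 → 1, fb=1
64: 011110000101110000100101 → 0, fb=1
65: 111100001011100001001011 → 1, fb=1
66: 111000010111000010010111 → 1, fb=0
67: 110000101110000100101110 → 1, fb=0
68: 100001011100001001011100 → 1, fb=1
69: 000010111000010010111001 → 0, fb=1
70: 000101110000100101110011 → 0, fb=1
71: 001011100001001011100111 → 0, fb=1
72: 010111000010010111001111 → 0, fb=1
73: 101110000100101110011111 → 1, fb=1
74: 011100001001011100111111 → 0, fb=0
75: 111000010010111001111110 → 1, fb=0
76: 110000100101110011111100 → 1, fb=0
77: 100001001011100111111000 → 1, fb=1
78: 000010010111001111110001 → 0, fb=1
79: 000100101110011111100011 → 0, fb=1
80: 001001011100111111000111 → 0, fb=0
81: 010010111001111110001110 → 0, fb=0
82: 100101110011111100011100 → 1, fb=0
83: 001011100111111000111000 → 0, fb=1
84: 010111001111110001110001 → 0, fb=1
85: 101110011111100011100011 → 1, fb=1
86: 011100111111000111000111 → 0, fb=0
87: 111001111110001110001110 → 1, fb=0
88: 110011111100011100011100 → 1, fb=1
89: 100111111000111000111001 → 1, fb=1
90: 001111110001110001110011 → 0, fb=0
91: 011111100011100011100110 → 0, fb=1
92: 111111000111000111001101 → 1, fb=0
93: 111110001110001110011010 → 1, fb=0
94: 111100011100011100110100 → 1, fb=1
95: 111000111000111001101001 → 1, fb=0
96: 110001110001110011010010 → 1, fb=0
97: 100011100011100110100100 → 1, fb=0
98: 000111000111001101001000 → 0, fb=0
99: 001110001110011010010000 → 0, fb=0
100: 011100011100110100100000 → 0, fb=0
101: 111000111001101001000000 → 1, fb=0
102: 110001110011010010000000 → 1, fb=0
103: 100011100110100100000000 → 1, fb=0
104: 000111001101001000000000 → 0, fb=0
105: 001110011010010000000000 → 0, fb=0
106: 011100110100100000000000 → 0, fb=0
107: 111001101001000000000000 → 1, fb=0
108: 110011010010000000000000 → 1, fb=1
109: 100110100100000000000001 → 1, fb=1

01111001000000000010110011010011000000111101111011011101001001110111100001011100001001011100111111000111000111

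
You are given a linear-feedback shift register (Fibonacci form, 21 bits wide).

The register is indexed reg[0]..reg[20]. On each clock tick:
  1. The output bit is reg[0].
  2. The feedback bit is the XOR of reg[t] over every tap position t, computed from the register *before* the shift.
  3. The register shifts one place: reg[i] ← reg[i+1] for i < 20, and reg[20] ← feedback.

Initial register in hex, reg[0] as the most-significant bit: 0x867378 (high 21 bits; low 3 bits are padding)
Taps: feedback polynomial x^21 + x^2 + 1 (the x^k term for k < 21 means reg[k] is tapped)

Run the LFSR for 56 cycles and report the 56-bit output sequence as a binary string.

10000110011100110111110011111101111101000111100001010001

tick  register→output (feedback)
  0  100001100111001101111→1 (1)
  1  000011001110011011111→0 (0)
  2  000110011100110111110→0 (0)
  3  001100111001101111100→0 (1)
  4  011001110011011111001→0 (1)
  5  110011100110111110011→1 (1)
  6  100111001101111100111→1 (1)
  7  001110011011111001111→0 (1)
  8  011100110111110011111→0 (1)
  9  111001101111100111111→1 (0)
 10  110011011111001111110→1 (1)
 11  100110111110011111101→1 (1)
 12  001101111100111111011→0 (1)
 13  011011111001111110111→0 (1)
 14  110111110011111101111→1 (1)
 15  101111100111111011111→1 (0)
 16  011111001111110111110→0 (1)
 17  111110011111101111101→1 (0)
 18  111100111111011111010→1 (0)
 19  111001111110111110100→1 (0)
 20  110011111101111101000→1 (1)
 21  100111111011111010001→1 (1)
 22  001111110111110100011→0 (1)
 23  011111101111101000111→0 (1)
 24  111111011111010001111→1 (0)
 25  111110111110100011110→1 (0)
 26  111101111101000111100→1 (0)
 27  111011111010001111000→1 (0)
 28  110111110100011110000→1 (1)
 29  101111101000111100001→1 (0)
 30  011111010001111000010→0 (1)
 31  111110100011110000101→1 (0)
 32  111101000111100001010→1 (0)
 33  111010001111000010100→1 (0)
 34  110100011110000101000→1 (1)
 35  101000111100001010001→1 (0)
 36  010001111000010100010→0 (0)
 37  100011110000101000100→1 (1)
 38  000111100001010001001→0 (0)
 39  001111000010100010010→0 (1)
 40  011110000101000100101→0 (1)
 41  111100001010001001011→1 (0)
 42  111000010100010010110→1 (0)
 43  110000101000100101100→1 (1)
 44  100001010001001011001→1 (1)
 45  000010100010010110011→0 (0)
 46  000101000100101100110→0 (0)
 47  001010001001011001100→0 (1)
 48  010100010010110011001→0 (0)
 49  101000100101100110010→1 (0)
 50  010001001011001100100→0 (0)
 51  100010010110011001000→1 (1)
 52  000100101100110010001→0 (0)
 53  001001011001100100010→0 (1)
 54  010010110011001000101→0 (0)
 55  100101100110010001010→1 (1)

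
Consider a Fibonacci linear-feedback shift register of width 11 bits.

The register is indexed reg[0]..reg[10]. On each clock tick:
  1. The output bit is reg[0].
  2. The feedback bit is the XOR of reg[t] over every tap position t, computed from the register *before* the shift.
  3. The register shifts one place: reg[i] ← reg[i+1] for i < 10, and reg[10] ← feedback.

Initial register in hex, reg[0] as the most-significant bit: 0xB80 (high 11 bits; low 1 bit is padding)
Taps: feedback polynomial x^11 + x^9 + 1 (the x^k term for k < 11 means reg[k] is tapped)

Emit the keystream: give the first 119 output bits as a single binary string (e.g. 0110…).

step | reg (before) | out | fb
   0 | 10111000000 | 1 | 1
   1 | 01110000001 | 0 | 0
   2 | 11100000010 | 1 | 0
   3 | 11000000100 | 1 | 1
   4 | 10000001001 | 1 | 1
   5 | 00000010011 | 0 | 1
   6 | 00000100111 | 0 | 1
   7 | 00001001111 | 0 | 1
   8 | 00010011111 | 0 | 1
   9 | 00100111111 | 0 | 1
  10 | 01001111111 | 0 | 1
  11 | 10011111111 | 1 | 0
  12 | 00111111110 | 0 | 1
  13 | 01111111101 | 0 | 0
  14 | 11111111010 | 1 | 0
  15 | 11111110100 | 1 | 1
  16 | 11111101001 | 1 | 1
  17 | 11111010011 | 1 | 0
  18 | 11110100110 | 1 | 0
  19 | 11101001100 | 1 | 1
  20 | 11010011001 | 1 | 1
  21 | 10100110011 | 1 | 0
  22 | 01001100110 | 0 | 1
  23 | 10011001101 | 1 | 1
  24 | 00110011011 | 0 | 1
  25 | 01100110111 | 0 | 1
  26 | 11001101111 | 1 | 0
  27 | 10011011110 | 1 | 0
  28 | 00110111100 | 0 | 0
  29 | 01101111000 | 0 | 0
  30 | 11011110000 | 1 | 1
  31 | 10111100001 | 1 | 1
  32 | 01111000011 | 0 | 1
  33 | 11110000111 | 1 | 0
  34 | 11100001110 | 1 | 0
  35 | 11000011100 | 1 | 1
  36 | 10000111001 | 1 | 1
  37 | 00001110011 | 0 | 1
  38 | 00011100111 | 0 | 1
  39 | 00111001111 | 0 | 1
  40 | 01110011111 | 0 | 1
  41 | 11100111111 | 1 | 0
  42 | 11001111110 | 1 | 0
  43 | 10011111100 | 1 | 1
  44 | 00111111001 | 0 | 0
  45 | 01111110010 | 0 | 1
  46 | 11111100101 | 1 | 1
  47 | 11111001011 | 1 | 0
  48 | 11110010110 | 1 | 0
  49 | 11100101100 | 1 | 1
  50 | 11001011001 | 1 | 1
  51 | 10010110011 | 1 | 0
  52 | 00101100110 | 0 | 1
  53 | 01011001101 | 0 | 0
  54 | 10110011010 | 1 | 0
  55 | 01100110100 | 0 | 0
  56 | 11001101000 | 1 | 1
  57 | 10011010001 | 1 | 1
  58 | 00110100011 | 0 | 1
  59 | 01101000111 | 0 | 1
  60 | 11010001111 | 1 | 0
  61 | 10100011110 | 1 | 0
  62 | 01000111100 | 0 | 0
  63 | 10001111000 | 1 | 1
  64 | 00011110001 | 0 | 0
  65 | 00111100010 | 0 | 1
  66 | 01111000101 | 0 | 0
  67 | 11110001010 | 1 | 0
  68 | 11100010100 | 1 | 1
  69 | 11000101001 | 1 | 1
  70 | 10001010011 | 1 | 0
  71 | 00010100110 | 0 | 1
  72 | 00101001101 | 0 | 0
  73 | 01010011010 | 0 | 1
  74 | 10100110101 | 1 | 1
  75 | 01001101011 | 0 | 1
  76 | 10011010111 | 1 | 0
  77 | 00110101110 | 0 | 1
  78 | 01101011101 | 0 | 0
  79 | 11010111010 | 1 | 0
  80 | 10101110100 | 1 | 1
  81 | 01011101001 | 0 | 0
  82 | 10111010010 | 1 | 0
  83 | 01110100100 | 0 | 0
  84 | 11101001000 | 1 | 1
  85 | 11010010001 | 1 | 1
  86 | 10100100011 | 1 | 0
  87 | 01001000110 | 0 | 1
  88 | 10010001101 | 1 | 1
  89 | 00100011011 | 0 | 1
  90 | 01000110111 | 0 | 1
  91 | 10001101111 | 1 | 0
  92 | 00011011110 | 0 | 1
  93 | 00110111101 | 0 | 0
  94 | 01101111010 | 0 | 1
  95 | 11011110101 | 1 | 1
  96 | 10111101011 | 1 | 0
  97 | 01111010110 | 0 | 1
  98 | 11110101101 | 1 | 1
  99 | 11101011011 | 1 | 0
 100 | 11010110110 | 1 | 0
 101 | 10101101100 | 1 | 1
 102 | 01011011001 | 0 | 0
 103 | 10110110010 | 1 | 0
 104 | 01101100100 | 0 | 0
 105 | 11011001000 | 1 | 1
 106 | 10110010001 | 1 | 1
 107 | 01100100011 | 0 | 1
 108 | 11001000111 | 1 | 0
 109 | 10010001110 | 1 | 0
 110 | 00100011100 | 0 | 0
 111 | 01000111000 | 0 | 0
 112 | 10001110000 | 1 | 1
 113 | 00011100001 | 0 | 0
 114 | 00111000010 | 0 | 1
 115 | 01110000101 | 0 | 0
 116 | 11100001010 | 1 | 0
 117 | 11000010100 | 1 | 1
 118 | 10000101001 | 1 | 1

10111000000100111111110100110011011110000111001111110010110011010001111000101001101011101001000110111101011011001000111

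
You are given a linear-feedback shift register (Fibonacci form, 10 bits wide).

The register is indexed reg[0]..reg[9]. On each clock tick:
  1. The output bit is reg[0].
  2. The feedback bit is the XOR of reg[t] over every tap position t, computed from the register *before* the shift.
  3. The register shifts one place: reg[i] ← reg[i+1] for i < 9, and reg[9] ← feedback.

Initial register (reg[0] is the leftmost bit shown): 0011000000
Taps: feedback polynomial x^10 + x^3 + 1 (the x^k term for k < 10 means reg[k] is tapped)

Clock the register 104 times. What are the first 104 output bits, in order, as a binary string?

k : reg_k → out_k, fb_k
0: 0011000000 → 0, fb=1
1: 0110000001 → 0, fb=0
2: 1100000010 → 1, fb=1
3: 1000000101 → 1, fb=1
4: 0000001011 → 0, fb=0
5: 0000010110 → 0, fb=0
6: 0000101100 → 0, fb=0
7: 0001011000 → 0, fb=1
8: 0010110001 → 0, fb=0
9: 0101100010 → 0, fb=1
10: 1011000101 → 1, fb=0
11: 0110001010 → 0, fb=0
12: 1100010100 → 1, fb=1
13: 1000101001 → 1, fb=1
14: 0001010011 → 0, fb=1
15: 0010100111 → 0, fb=0
16: 0101001110 → 0, fb=1
17: 1010011101 → 1, fb=1
18: 0100111011 → 0, fb=0
19: 1001110110 → 1, fb=0
20: 0011101100 → 0, fb=1
21: 0111011001 → 0, fb=1
22: 1110110011 → 1, fb=1
23: 1101100111 → 1, fb=0
24: 1011001110 → 1, fb=0
25: 0110011100 → 0, fb=0
26: 1100111000 → 1, fb=1
27: 1001110001 → 1, fb=0
28: 0011100010 → 0, fb=1
29: 0111000101 → 0, fb=1
30: 1110001011 → 1, fb=1
31: 1100010111 → 1, fb=1
32: 1000101111 → 1, fb=1
33: 0001011111 → 0, fb=1
34: 0010111111 → 0, fb=0
35: 0101111110 → 0, fb=1
36: 1011111101 → 1, fb=0
37: 0111111010 → 0, fb=1
38: 1111110101 → 1, fb=0
39: 1111101010 → 1, fb=0
40: 1111010100 → 1, fb=0
41: 1110101000 → 1, fb=1
42: 1101010001 → 1, fb=0
43: 1010100010 → 1, fb=1
44: 0101000101 → 0, fb=1
45: 1010001011 → 1, fb=1
46: 0100010111 → 0, fb=0
47: 1000101110 → 1, fb=1
48: 0001011101 → 0, fb=1
49: 0010111011 → 0, fb=0
50: 0101110110 → 0, fb=1
51: 1011101101 → 1, fb=0
52: 0111011010 → 0, fb=1
53: 1110110101 → 1, fb=1
54: 1101101011 → 1, fb=0
55: 1011010110 → 1, fb=0
56: 0110101100 → 0, fb=0
57: 1101011000 → 1, fb=0
58: 1010110000 → 1, fb=1
59: 0101100001 → 0, fb=1
60: 1011000011 → 1, fb=0
61: 0110000110 → 0, fb=0
62: 1100001100 → 1, fb=1
63: 1000011001 → 1, fb=1
64: 0000110011 → 0, fb=0
65: 0001100110 → 0, fb=1
66: 0011001101 → 0, fb=1
67: 0110011011 → 0, fb=0
68: 1100110110 → 1, fb=1
69: 1001101101 → 1, fb=0
70: 0011011010 → 0, fb=1
71: 0110110101 → 0, fb=0
72: 1101101010 → 1, fb=0
73: 1011010100 → 1, fb=0
74: 0110101000 → 0, fb=0
75: 1101010000 → 1, fb=0
76: 1010100000 → 1, fb=1
77: 0101000001 → 0, fb=1
78: 1010000011 → 1, fb=1
79: 0100000111 → 0, fb=0
80: 1000001110 → 1, fb=1
81: 0000011101 → 0, fb=0
82: 0000111010 → 0, fb=0
83: 0001110100 → 0, fb=1
84: 0011101001 → 0, fb=1
85: 0111010011 → 0, fb=1
86: 1110100111 → 1, fb=1
87: 1101001111 → 1, fb=0
88: 1010011110 → 1, fb=1
89: 0100111101 → 0, fb=0
90: 1001111010 → 1, fb=0
91: 0011110100 → 0, fb=1
92: 0111101001 → 0, fb=1
93: 1111010011 → 1, fb=0
94: 1110100110 → 1, fb=1
95: 1101001101 → 1, fb=0
96: 1010011010 → 1, fb=1
97: 0100110101 → 0, fb=0
98: 1001101010 → 1, fb=0
99: 0011010100 → 0, fb=1
100: 0110101001 → 0, fb=0
101: 1101010010 → 1, fb=0
102: 1010100100 → 1, fb=1
103: 0101001001 → 0, fb=1

00110000001011000101001110110011100010111111010100010111011010110000110011011010100000111010011110100110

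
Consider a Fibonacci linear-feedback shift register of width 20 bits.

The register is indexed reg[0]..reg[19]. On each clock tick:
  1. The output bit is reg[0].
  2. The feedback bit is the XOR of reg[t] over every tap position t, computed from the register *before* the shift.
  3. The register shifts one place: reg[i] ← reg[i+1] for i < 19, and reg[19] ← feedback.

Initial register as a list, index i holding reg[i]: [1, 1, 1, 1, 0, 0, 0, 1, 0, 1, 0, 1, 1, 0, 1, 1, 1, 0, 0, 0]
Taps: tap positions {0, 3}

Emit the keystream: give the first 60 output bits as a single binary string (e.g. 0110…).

111100010101101110000111101110000111101110100111101110100110

k : reg_k → out_k, fb_k
0: 11110001010110111000 → 1, fb=0
1: 11100010101101110000 → 1, fb=1
2: 11000101011011100001 → 1, fb=1
3: 10001010110111000011 → 1, fb=1
4: 00010101101110000111 → 0, fb=1
5: 00101011011100001111 → 0, fb=0
6: 01010110111000011110 → 0, fb=1
7: 10101101110000111101 → 1, fb=1
8: 01011011100001111011 → 0, fb=1
9: 10110111000011110111 → 1, fb=0
10: 01101110000111101110 → 0, fb=0
11: 11011100001111011100 → 1, fb=0
12: 10111000011110111000 → 1, fb=0
13: 01110000111101110000 → 0, fb=1
14: 11100001111011100001 → 1, fb=1
15: 11000011110111000011 → 1, fb=1
16: 10000111101110000111 → 1, fb=1
17: 00001111011100001111 → 0, fb=0
18: 00011110111000011110 → 0, fb=1
19: 00111101110000111101 → 0, fb=1
20: 01111011100001111011 → 0, fb=1
21: 11110111000011110111 → 1, fb=0
22: 11101110000111101110 → 1, fb=1
23: 11011100001111011101 → 1, fb=0
24: 10111000011110111010 → 1, fb=0
25: 01110000111101110100 → 0, fb=1
26: 11100001111011101001 → 1, fb=1
27: 11000011110111010011 → 1, fb=1
28: 10000111101110100111 → 1, fb=1
29: 00001111011101001111 → 0, fb=0
30: 00011110111010011110 → 0, fb=1
31: 00111101110100111101 → 0, fb=1
32: 01111011101001111011 → 0, fb=1
33: 11110111010011110111 → 1, fb=0
34: 11101110100111101110 → 1, fb=1
35: 11011101001111011101 → 1, fb=0
36: 10111010011110111010 → 1, fb=0
37: 01110100111101110100 → 0, fb=1
38: 11101001111011101001 → 1, fb=1
39: 11010011110111010011 → 1, fb=0
40: 10100111101110100110 → 1, fb=1
41: 01001111011101001101 → 0, fb=0
42: 10011110111010011010 → 1, fb=0
43: 00111101110100110100 → 0, fb=1
44: 01111011101001101001 → 0, fb=1
45: 11110111010011010011 → 1, fb=0
46: 11101110100110100110 → 1, fb=1
47: 11011101001101001101 → 1, fb=0
48: 10111010011010011010 → 1, fb=0
49: 01110100110100110100 → 0, fb=1
50: 11101001101001101001 → 1, fb=1
51: 11010011010011010011 → 1, fb=0
52: 10100110100110100110 → 1, fb=1
53: 01001101001101001101 → 0, fb=0
54: 10011010011010011010 → 1, fb=0
55: 00110100110100110100 → 0, fb=1
56: 01101001101001101001 → 0, fb=0
57: 11010011010011010010 → 1, fb=0
58: 10100110100110100100 → 1, fb=1
59: 01001101001101001001 → 0, fb=0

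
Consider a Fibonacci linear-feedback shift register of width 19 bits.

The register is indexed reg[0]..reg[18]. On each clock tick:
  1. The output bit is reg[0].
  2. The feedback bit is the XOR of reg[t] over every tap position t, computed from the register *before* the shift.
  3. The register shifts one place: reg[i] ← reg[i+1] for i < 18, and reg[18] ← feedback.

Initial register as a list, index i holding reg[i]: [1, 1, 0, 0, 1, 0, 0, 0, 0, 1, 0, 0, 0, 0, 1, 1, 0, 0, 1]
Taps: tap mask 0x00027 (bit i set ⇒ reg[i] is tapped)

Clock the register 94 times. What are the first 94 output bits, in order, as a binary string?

1100100001000011001011100011010110000001100001110001011010001110111101100000111011000000011111

tick  register→output (feedback)
  0  1100100001000011001→1 (0)
  1  1001000010000110010→1 (1)
  2  0010000100001100101→0 (1)
  3  0100001000011001011→0 (1)
  4  1000010000110010111→1 (0)
  5  0000100001100101110→0 (0)
  6  0001000011001011100→0 (0)
  7  0010000110010111000→0 (1)
  8  0100001100101110001→0 (1)
  9  1000011001011100011→1 (0)
 10  0000110010111000110→0 (1)
 11  0001100101110001101→0 (0)
 12  0011001011100011010→0 (1)
 13  0110010111000110101→0 (1)
 14  1100101110001101011→1 (0)
 15  1001011100011010110→1 (0)
 16  0010111000110101100→0 (0)
 17  0101110001101011000→0 (0)
 18  1011100011010110000→1 (0)
 19  0111000110101100000→0 (0)
 20  1110001101011000000→1 (1)
 21  1100011010110000001→1 (1)
 22  1000110101100000011→1 (0)
 23  0001101011000000110→0 (0)
 24  0011010110000001100→0 (0)
 25  0110101100000011000→0 (0)
 26  1101011000000110000→1 (1)
 27  1010110000001100001→1 (1)
 28  0101100000011000011→0 (1)
 29  1011000000110000111→1 (0)
 30  0110000001100001110→0 (0)
 31  1100000011000011100→1 (0)
 32  1000000110000111000→1 (1)
 33  0000001100001110001→0 (0)
 34  0000011000011100010→0 (1)
 35  0000110000111000101→0 (1)
 36  0001100001110001011→0 (0)
 37  0011000011100010110→0 (1)
 38  0110000111000101101→0 (0)
 39  1100001110001011010→1 (0)
 40  1000011100010110100→1 (0)
 41  0000111000101101000→0 (1)
 42  0001110001011010001→0 (1)
 43  0011100010110100011→0 (1)
 44  0111000101101000111→0 (0)
 45  1110001011010001110→1 (1)
 46  1100010110100011101→1 (1)
 47  1000101101000111011→1 (1)
 48  0001011010001110111→0 (1)
 49  0010110100011101111→0 (0)
 50  0101101000111011110→0 (1)
 51  1011010001110111101→1 (1)
 52  0110100011101111011→0 (0)
 53  1101000111011110110→1 (0)
 54  1010001110111101100→1 (0)
 55  0100011101111011000→0 (0)
 56  1000111011110110000→1 (0)
 57  0001110111101100000→0 (1)
 58  0011101111011000001→0 (1)
 59  0111011110110000011→0 (1)
 60  1110111101100000111→1 (0)
 61  1101111011000001110→1 (1)
 62  1011110110000011101→1 (1)
 63  0111101100000111011→0 (0)
 64  1111011000001110110→1 (0)
 65  1110110000011101100→1 (0)
 66  1101100000111011000→1 (0)
 67  1011000001110110000→1 (0)
 68  0110000011101100000→0 (0)
 69  1100000111011000000→1 (0)
 70  1000001110110000000→1 (1)
 71  0000011101100000001→0 (1)
 72  0000111011000000011→0 (1)
 73  0001110110000000111→0 (1)
 74  0011101100000001111→0 (1)
 75  0111011000000011111→0 (1)
 76  1110110000000111111→1 (0)
 77  1101100000001111110→1 (0)
 78  1011000000011111100→1 (0)
 79  0110000000111111000→0 (0)
 80  1100000001111110000→1 (0)
 81  1000000011111100000→1 (1)
 82  0000000111111000001→0 (0)
 83  0000001111110000010→0 (0)
 84  0000011111100000100→0 (1)
 85  0000111111000001001→0 (1)
 86  0001111110000010011→0 (1)
 87  0011111100000100111→0 (0)
 88  0111111000001001110→0 (1)
 89  1111110000010011101→1 (0)
 90  1111100000100111010→1 (1)
 91  1111000001001110101→1 (1)
 92  1110000010011101011→1 (1)
 93  1100000100111010111→1 (0)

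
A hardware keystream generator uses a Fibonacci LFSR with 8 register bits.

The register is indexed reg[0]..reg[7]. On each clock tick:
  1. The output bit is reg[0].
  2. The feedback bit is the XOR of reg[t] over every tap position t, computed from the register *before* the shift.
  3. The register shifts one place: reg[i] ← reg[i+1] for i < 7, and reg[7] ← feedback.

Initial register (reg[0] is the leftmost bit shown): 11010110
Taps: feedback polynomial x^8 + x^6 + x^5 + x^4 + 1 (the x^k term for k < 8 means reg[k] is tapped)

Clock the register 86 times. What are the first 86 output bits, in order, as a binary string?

tick  register→output (feedback)
  0  11010110→1 (1)
  1  10101101→1 (1)
  2  01011011→0 (0)
  3  10110110→1 (1)
  4  01101101→0 (0)
  5  11011010→1 (1)
  6  10110101→1 (0)
  7  01101010→0 (0)
  8  11010100→1 (0)
  9  10101000→1 (0)
 10  01010000→0 (0)
 11  10100000→1 (1)
 12  01000001→0 (0)
 13  10000010→1 (0)
 14  00000100→0 (1)
 15  00001001→0 (1)
 16  00010011→0 (1)
 17  00100111→0 (0)
 18  01001110→0 (1)
 19  10011101→1 (1)
 20  00111011→0 (0)
 21  01110110→0 (0)
 22  11101100→1 (1)
 23  11011001→1 (0)
 24  10110010→1 (0)
 25  01100100→0 (1)
 26  11001001→1 (0)
 27  10010010→1 (0)
 28  00100100→0 (1)
 29  01001001→0 (1)
 30  10010011→1 (0)
 31  00100110→0 (0)
 32  01001100→0 (0)
 33  10011000→1 (0)
 34  00110000→0 (0)
 35  01100000→0 (0)
 36  11000000→1 (1)
 37  10000001→1 (1)
 38  00000011→0 (1)
 39  00000111→0 (0)
 40  00001110→0 (1)
 41  00011101→0 (0)
 42  00111010→0 (0)
 43  01110100→0 (1)
 44  11101001→1 (0)
 45  11010010→1 (0)
 46  10100100→1 (0)
 47  01001000→0 (1)
 48  10010001→1 (1)
 49  00100011→0 (1)
 50  01000111→0 (0)
 51  10001110→1 (0)
 52  00011100→0 (0)
 53  00111000→0 (1)
 54  01110001→0 (0)
 55  11100010→1 (0)
 56  11000100→1 (0)
 57  10001000→1 (0)
 58  00010000→0 (0)
 59  00100000→0 (0)
 60  01000000→0 (0)
 61  10000000→1 (1)
 62  00000001→0 (0)
 63  00000010→0 (1)
 64  00000101→0 (1)
 65  00001011→0 (0)
 66  00010110→0 (0)
 67  00101100→0 (0)
 68  01011000→0 (1)
 69  10110001→1 (1)
 70  01100011→0 (1)
 71  11000111→1 (1)
 72  10001111→1 (0)
 73  00011110→0 (1)
 74  00111101→0 (0)
 75  01111010→0 (0)
 76  11110100→1 (0)
 77  11101000→1 (0)
 78  11010000→1 (1)
 79  10100001→1 (1)
 80  01000011→0 (1)
 81  10000111→1 (1)
 82  00001111→0 (1)
 83  00011111→0 (1)
 84  00111111→0 (1)
 85  01111111→0 (1)

11010110110101000001001110110010010011000000111010010001110001000000010110001111010000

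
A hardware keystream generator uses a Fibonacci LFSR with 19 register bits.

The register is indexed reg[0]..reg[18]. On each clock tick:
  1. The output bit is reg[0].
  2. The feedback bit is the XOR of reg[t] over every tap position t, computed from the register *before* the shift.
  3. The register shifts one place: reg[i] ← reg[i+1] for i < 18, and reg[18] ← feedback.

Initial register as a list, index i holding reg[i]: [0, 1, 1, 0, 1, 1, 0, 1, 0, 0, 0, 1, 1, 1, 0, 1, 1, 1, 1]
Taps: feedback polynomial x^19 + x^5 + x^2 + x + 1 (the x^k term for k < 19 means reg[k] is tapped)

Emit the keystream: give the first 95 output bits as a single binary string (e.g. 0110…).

step | reg (before) | out | fb
   0 | 0110110100011101111 | 0 | 1
   1 | 1101101000111011111 | 1 | 0
   2 | 1011010001110111110 | 1 | 1
   3 | 0110100011101111101 | 0 | 0
   4 | 1101000111011111010 | 1 | 0
   5 | 1010001110111110100 | 1 | 0
   6 | 0100011101111101000 | 0 | 0
   7 | 1000111011111010000 | 1 | 0
   8 | 0001110111110100000 | 0 | 1
   9 | 0011101111101000001 | 0 | 1
  10 | 0111011111010000011 | 0 | 1
  11 | 1110111110100000111 | 1 | 0
  12 | 1101111101000001110 | 1 | 1
  13 | 1011111010000011101 | 1 | 1
  14 | 0111110100000111011 | 0 | 1
  15 | 1111101000001110111 | 1 | 1
  16 | 1111010000011101111 | 1 | 0
  17 | 1110100000111011110 | 1 | 1
  18 | 1101000001110111101 | 1 | 0
  19 | 1010000011101111010 | 1 | 0
  20 | 0100000111011110100 | 0 | 1
  21 | 1000001110111101001 | 1 | 1
  22 | 0000011101111010011 | 0 | 1
  23 | 0000111011110100111 | 0 | 1
  24 | 0001110111101001111 | 0 | 1
  25 | 0011101111010011111 | 0 | 1
  26 | 0111011110100111111 | 0 | 1
  27 | 1110111101001111111 | 1 | 0
  28 | 1101111010011111110 | 1 | 1
  29 | 1011110100111111101 | 1 | 1
  30 | 0111101001111111011 | 0 | 0
  31 | 1111010011111110110 | 1 | 0
  32 | 1110100111111101100 | 1 | 1
  33 | 1101001111111011001 | 1 | 0
  34 | 1010011111110110010 | 1 | 1
  35 | 0100111111101100101 | 0 | 0
  36 | 1001111111011001010 | 1 | 0
  37 | 0011111110110010100 | 0 | 0
  38 | 0111111101100101000 | 0 | 1
  39 | 1111111011001010001 | 1 | 0
  40 | 1111110110010100010 | 1 | 0
  41 | 1111101100101000100 | 1 | 1
  42 | 1111011001010001001 | 1 | 0
  43 | 1110110010100010010 | 1 | 0
  44 | 1101100101000100100 | 1 | 0
  45 | 1011001010001001000 | 1 | 0
  46 | 0110010100010010000 | 0 | 1
  47 | 1100101000100100001 | 1 | 0
  48 | 1001010001001000010 | 1 | 0
  49 | 0010100010010000100 | 0 | 1
  50 | 0101000100100001001 | 0 | 1
  51 | 1010001001000010011 | 1 | 0
  52 | 0100010010000100110 | 0 | 0
  53 | 1000100100001001100 | 1 | 1
  54 | 0001001000010011001 | 0 | 0
  55 | 0010010000100110010 | 0 | 0
  56 | 0100100001001100100 | 0 | 1
  57 | 1001000010011001001 | 1 | 1
  58 | 0010000100110010011 | 0 | 1
  59 | 0100001001100100111 | 0 | 1
  60 | 1000010011001001111 | 1 | 0
  61 | 0000100110010011110 | 0 | 0
  62 | 0001001100100111100 | 0 | 0
  63 | 0010011001001111000 | 0 | 0
  64 | 0100110010011110000 | 0 | 0
  65 | 1001100100111100000 | 1 | 1
  66 | 0011001001111000001 | 0 | 1
  67 | 0110010011110000011 | 0 | 1
  68 | 1100100111100000111 | 1 | 0
  69 | 1001001111000001110 | 1 | 1
  70 | 0010011110000011101 | 0 | 0
  71 | 0100111100000111010 | 0 | 0
  72 | 1001111000001110100 | 1 | 0
  73 | 0011110000011101000 | 0 | 0
  74 | 0111100000111010000 | 0 | 0
  75 | 1111000001110100000 | 1 | 1
  76 | 1110000011101000001 | 1 | 1
  77 | 1100000111010000011 | 1 | 0
  78 | 1000001110100000110 | 1 | 1
  79 | 0000011101000001101 | 0 | 1
  80 | 0000111010000011011 | 0 | 1
  81 | 0001110100000110111 | 0 | 1
  82 | 0011101000001101111 | 0 | 1
  83 | 0111010000011011111 | 0 | 1
  84 | 1110100000110111111 | 1 | 1
  85 | 1101000001101111111 | 1 | 0
  86 | 1010000011011111110 | 1 | 0
  87 | 0100000110111111100 | 0 | 1
  88 | 1000001101111111001 | 1 | 1
  89 | 0000011011111110011 | 0 | 1
  90 | 0000110111111100111 | 0 | 1
  91 | 0001101111111001111 | 0 | 0
  92 | 0011011111110011110 | 0 | 0
  93 | 0110111111100111100 | 0 | 1
  94 | 1101111111001111001 | 1 | 1

01101101000111011111010000011101111010011111110110010100010010000100110010011110000011101000001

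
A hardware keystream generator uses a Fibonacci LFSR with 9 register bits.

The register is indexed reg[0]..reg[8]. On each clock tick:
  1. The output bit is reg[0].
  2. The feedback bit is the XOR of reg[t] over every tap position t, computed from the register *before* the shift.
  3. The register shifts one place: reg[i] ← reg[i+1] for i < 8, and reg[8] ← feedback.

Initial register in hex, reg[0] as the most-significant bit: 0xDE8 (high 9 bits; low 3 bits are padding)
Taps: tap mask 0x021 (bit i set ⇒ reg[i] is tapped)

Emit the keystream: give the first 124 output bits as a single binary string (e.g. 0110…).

1101111010000111001100001001000101011101011110010010111001110000001110111010011110101001010000001010101011111010110100000110

k : reg_k → out_k, fb_k
0: 110111101 → 1, fb=0
1: 101111010 → 1, fb=0
2: 011110100 → 0, fb=0
3: 111101000 → 1, fb=0
4: 111010000 → 1, fb=1
5: 110100001 → 1, fb=1
6: 101000011 → 1, fb=1
7: 010000111 → 0, fb=0
8: 100001110 → 1, fb=0
9: 000011100 → 0, fb=1
10: 000111001 → 0, fb=1
11: 001110011 → 0, fb=0
12: 011100110 → 0, fb=0
13: 111001100 → 1, fb=0
14: 110011000 → 1, fb=0
15: 100110000 → 1, fb=1
16: 001100001 → 0, fb=0
17: 011000010 → 0, fb=0
18: 110000100 → 1, fb=1
19: 100001001 → 1, fb=0
20: 000010010 → 0, fb=0
21: 000100100 → 0, fb=0
22: 001001000 → 0, fb=1
23: 010010001 → 0, fb=0
24: 100100010 → 1, fb=1
25: 001000101 → 0, fb=0
26: 010001010 → 0, fb=1
27: 100010101 → 1, fb=1
28: 000101011 → 0, fb=1
29: 001010111 → 0, fb=0
30: 010101110 → 0, fb=1
31: 101011101 → 1, fb=0
32: 010111010 → 0, fb=1
33: 101110101 → 1, fb=1
34: 011101011 → 0, fb=1
35: 111010111 → 1, fb=1
36: 110101111 → 1, fb=0
37: 101011110 → 1, fb=0
38: 010111100 → 0, fb=1
39: 101111001 → 1, fb=0
40: 011110010 → 0, fb=0
41: 111100100 → 1, fb=1
42: 111001001 → 1, fb=0
43: 110010010 → 1, fb=1
44: 100100101 → 1, fb=1
45: 001001011 → 0, fb=1
46: 010010111 → 0, fb=0
47: 100101110 → 1, fb=0
48: 001011100 → 0, fb=1
49: 010111001 → 0, fb=1
50: 101110011 → 1, fb=1
51: 011100111 → 0, fb=0
52: 111001110 → 1, fb=0
53: 110011100 → 1, fb=0
54: 100111000 → 1, fb=0
55: 001110000 → 0, fb=0
56: 011100000 → 0, fb=0
57: 111000000 → 1, fb=1
58: 110000001 → 1, fb=1
59: 100000011 → 1, fb=1
60: 000000111 → 0, fb=0
61: 000001110 → 0, fb=1
62: 000011101 → 0, fb=1
63: 000111011 → 0, fb=1
64: 001110111 → 0, fb=0
65: 011101110 → 0, fb=1
66: 111011101 → 1, fb=0
67: 110111010 → 1, fb=0
68: 101110100 → 1, fb=1
69: 011101001 → 0, fb=1
70: 111010011 → 1, fb=1
71: 110100111 → 1, fb=1
72: 101001111 → 1, fb=0
73: 010011110 → 0, fb=1
74: 100111101 → 1, fb=0
75: 001111010 → 0, fb=1
76: 011110101 → 0, fb=0
77: 111101010 → 1, fb=0
78: 111010100 → 1, fb=1
79: 110101001 → 1, fb=0
80: 101010010 → 1, fb=1
81: 010100101 → 0, fb=0
82: 101001010 → 1, fb=0
83: 010010100 → 0, fb=0
84: 100101000 → 1, fb=0
85: 001010000 → 0, fb=0
86: 010100000 → 0, fb=0
87: 101000000 → 1, fb=1
88: 010000001 → 0, fb=0
89: 100000010 → 1, fb=1
90: 000000101 → 0, fb=0
91: 000001010 → 0, fb=1
92: 000010101 → 0, fb=0
93: 000101010 → 0, fb=1
94: 001010101 → 0, fb=0
95: 010101010 → 0, fb=1
96: 101010101 → 1, fb=1
97: 010101011 → 0, fb=1
98: 101010111 → 1, fb=1
99: 010101111 → 0, fb=1
100: 101011111 → 1, fb=0
101: 010111110 → 0, fb=1
102: 101111101 → 1, fb=0
103: 011111010 → 0, fb=1
104: 111110101 → 1, fb=1
105: 111101011 → 1, fb=0
106: 111010110 → 1, fb=1
107: 110101101 → 1, fb=0
108: 101011010 → 1, fb=0
109: 010110100 → 0, fb=0
110: 101101000 → 1, fb=0
111: 011010000 → 0, fb=0
112: 110100000 → 1, fb=1
113: 101000001 → 1, fb=1
114: 010000011 → 0, fb=0
115: 100000110 → 1, fb=1
116: 000001101 → 0, fb=1
117: 000011011 → 0, fb=1
118: 000110111 → 0, fb=0
119: 001101110 → 0, fb=1
120: 011011101 → 0, fb=1
121: 110111011 → 1, fb=0
122: 101110110 → 1, fb=1
123: 011101101 → 0, fb=1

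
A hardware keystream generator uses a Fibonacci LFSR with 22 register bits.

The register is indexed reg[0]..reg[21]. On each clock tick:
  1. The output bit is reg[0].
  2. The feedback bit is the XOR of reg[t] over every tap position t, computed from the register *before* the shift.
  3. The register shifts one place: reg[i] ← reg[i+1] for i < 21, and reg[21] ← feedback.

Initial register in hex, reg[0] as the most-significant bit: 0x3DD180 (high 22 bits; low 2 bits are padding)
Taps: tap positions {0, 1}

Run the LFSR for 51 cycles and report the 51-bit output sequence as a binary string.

001111011101000110000001000110011100101000001100101

step | reg (before) | out | fb
   0 | 0011110111010001100000 | 0 | 0
   1 | 0111101110100011000000 | 0 | 1
   2 | 1111011101000110000001 | 1 | 0
   3 | 1110111010001100000010 | 1 | 0
   4 | 1101110100011000000100 | 1 | 0
   5 | 1011101000110000001000 | 1 | 1
   6 | 0111010001100000010001 | 0 | 1
   7 | 1110100011000000100011 | 1 | 0
   8 | 1101000110000001000110 | 1 | 0
   9 | 1010001100000010001100 | 1 | 1
  10 | 0100011000000100011001 | 0 | 1
  11 | 1000110000001000110011 | 1 | 1
  12 | 0001100000010001100111 | 0 | 0
  13 | 0011000000100011001110 | 0 | 0
  14 | 0110000001000110011100 | 0 | 1
  15 | 1100000010001100111001 | 1 | 0
  16 | 1000000100011001110010 | 1 | 1
  17 | 0000001000110011100101 | 0 | 0
  18 | 0000010001100111001010 | 0 | 0
  19 | 0000100011001110010100 | 0 | 0
  20 | 0001000110011100101000 | 0 | 0
  21 | 0010001100111001010000 | 0 | 0
  22 | 0100011001110010100000 | 0 | 1
  23 | 1000110011100101000001 | 1 | 1
  24 | 0001100111001010000011 | 0 | 0
  25 | 0011001110010100000110 | 0 | 0
  26 | 0110011100101000001100 | 0 | 1
  27 | 1100111001010000011001 | 1 | 0
  28 | 1001110010100000110010 | 1 | 1
  29 | 0011100101000001100101 | 0 | 0
  30 | 0111001010000011001010 | 0 | 1
  31 | 1110010100000110010101 | 1 | 0
  32 | 1100101000001100101010 | 1 | 0
  33 | 1001010000011001010100 | 1 | 1
  34 | 0010100000110010101001 | 0 | 0
  35 | 0101000001100101010010 | 0 | 1
  36 | 1010000011001010100101 | 1 | 1
  37 | 0100000110010101001011 | 0 | 1
  38 | 1000001100101010010111 | 1 | 1
  39 | 0000011001010100101111 | 0 | 0
  40 | 0000110010101001011110 | 0 | 0
  41 | 0001100101010010111100 | 0 | 0
  42 | 0011001010100101111000 | 0 | 0
  43 | 0110010101001011110000 | 0 | 1
  44 | 1100101010010111100001 | 1 | 0
  45 | 1001010100101111000010 | 1 | 1
  46 | 0010101001011110000101 | 0 | 0
  47 | 0101010010111100001010 | 0 | 1
  48 | 1010100101111000010101 | 1 | 1
  49 | 0101001011110000101011 | 0 | 1
  50 | 1010010111100001010111 | 1 | 1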